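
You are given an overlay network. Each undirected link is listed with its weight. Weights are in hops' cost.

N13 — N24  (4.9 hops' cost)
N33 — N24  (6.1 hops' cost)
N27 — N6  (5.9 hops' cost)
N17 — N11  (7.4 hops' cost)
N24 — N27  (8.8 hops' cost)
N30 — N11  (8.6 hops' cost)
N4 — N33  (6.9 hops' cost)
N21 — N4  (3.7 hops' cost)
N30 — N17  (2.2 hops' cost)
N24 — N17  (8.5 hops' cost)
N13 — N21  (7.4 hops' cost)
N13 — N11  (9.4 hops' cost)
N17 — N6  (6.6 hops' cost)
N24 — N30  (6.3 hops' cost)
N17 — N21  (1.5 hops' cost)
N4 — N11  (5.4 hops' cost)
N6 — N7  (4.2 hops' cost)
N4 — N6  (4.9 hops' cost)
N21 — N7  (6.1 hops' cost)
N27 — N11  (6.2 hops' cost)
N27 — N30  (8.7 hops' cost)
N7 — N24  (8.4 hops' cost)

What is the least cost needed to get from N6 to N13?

Enumerating some paths:
N6–N4–N21–N13: 4.9+3.7+7.4 = 16
N6–N17–N21–N13: 6.6+1.5+7.4 = 15.5
Cheapest is N6–N17–N21–N13 at 15.5 hops' cost.

15.5 hops' cost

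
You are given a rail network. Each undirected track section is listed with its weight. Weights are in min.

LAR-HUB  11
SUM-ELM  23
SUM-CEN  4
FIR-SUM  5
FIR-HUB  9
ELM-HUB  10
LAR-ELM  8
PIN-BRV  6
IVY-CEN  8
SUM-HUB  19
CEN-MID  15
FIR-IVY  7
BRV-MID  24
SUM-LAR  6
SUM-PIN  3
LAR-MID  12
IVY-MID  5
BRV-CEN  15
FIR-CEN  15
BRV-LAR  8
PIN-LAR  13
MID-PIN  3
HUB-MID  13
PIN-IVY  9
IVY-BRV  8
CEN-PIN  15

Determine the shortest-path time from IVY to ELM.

Shortest distances from IVY:
IVY: 0
MID: 5  (via IVY)
FIR: 7  (via IVY)
PIN: 8  (via MID)
BRV: 8  (via IVY)
CEN: 8  (via IVY)
SUM: 11  (via PIN)
HUB: 16  (via FIR)
LAR: 16  (via BRV)
ELM: 24  (via LAR)
Shortest route: IVY–BRV–LAR–ELM = 24 min.

24 min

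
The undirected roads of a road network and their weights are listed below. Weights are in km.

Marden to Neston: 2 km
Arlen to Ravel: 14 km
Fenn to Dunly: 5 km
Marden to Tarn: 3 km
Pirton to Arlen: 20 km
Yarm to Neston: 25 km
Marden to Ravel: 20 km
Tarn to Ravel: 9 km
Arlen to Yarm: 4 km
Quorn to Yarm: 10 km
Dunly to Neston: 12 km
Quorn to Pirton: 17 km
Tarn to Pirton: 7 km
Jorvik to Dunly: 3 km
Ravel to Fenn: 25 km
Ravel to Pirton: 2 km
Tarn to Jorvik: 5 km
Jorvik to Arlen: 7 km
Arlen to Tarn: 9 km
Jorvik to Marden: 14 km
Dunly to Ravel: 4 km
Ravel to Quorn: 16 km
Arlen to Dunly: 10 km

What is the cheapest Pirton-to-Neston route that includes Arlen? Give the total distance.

Best Pirton to Arlen: Pirton → Ravel → Arlen costing 16
Shortest Arlen→Neston: Arlen → Tarn → Marden → Neston = 14
Total via Arlen: 16 + 14 = 30 km.

30 km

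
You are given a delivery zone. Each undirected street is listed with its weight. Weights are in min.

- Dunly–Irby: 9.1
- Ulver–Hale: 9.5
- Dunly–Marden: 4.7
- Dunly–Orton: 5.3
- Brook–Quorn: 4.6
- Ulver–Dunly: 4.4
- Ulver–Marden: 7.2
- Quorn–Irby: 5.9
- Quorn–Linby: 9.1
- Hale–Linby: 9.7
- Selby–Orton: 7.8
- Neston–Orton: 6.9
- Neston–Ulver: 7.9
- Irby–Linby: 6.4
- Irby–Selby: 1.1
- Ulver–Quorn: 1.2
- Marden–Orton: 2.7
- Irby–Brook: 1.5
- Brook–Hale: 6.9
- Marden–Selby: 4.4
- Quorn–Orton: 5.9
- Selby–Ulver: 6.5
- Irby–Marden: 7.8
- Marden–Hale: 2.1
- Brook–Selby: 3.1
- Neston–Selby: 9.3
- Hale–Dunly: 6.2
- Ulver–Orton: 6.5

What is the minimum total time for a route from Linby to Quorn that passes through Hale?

Best Linby to Hale: Linby → Hale costing 9.7
Best Hale to Quorn: Hale → Marden → Ulver → Quorn costing 10.5
Total via Hale: 9.7 + 10.5 = 20.2 min.

20.2 min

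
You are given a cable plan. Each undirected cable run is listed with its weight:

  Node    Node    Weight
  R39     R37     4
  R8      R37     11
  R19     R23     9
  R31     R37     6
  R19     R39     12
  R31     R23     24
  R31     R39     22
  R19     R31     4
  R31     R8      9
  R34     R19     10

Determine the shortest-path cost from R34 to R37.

20

Shortest distances from R34:
R34: 0
R19: 10  (via R34)
R31: 14  (via R19)
R23: 19  (via R19)
R37: 20  (via R31)
Shortest route: R34 → R19 → R31 → R37 = 20.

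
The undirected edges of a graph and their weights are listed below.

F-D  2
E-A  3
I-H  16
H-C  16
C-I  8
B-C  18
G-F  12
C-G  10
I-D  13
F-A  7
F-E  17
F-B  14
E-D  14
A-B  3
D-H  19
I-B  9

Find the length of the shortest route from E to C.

Candidate routes:
E–A–B–C: 3+3+18 = 24
E–A–F–G–C: 3+7+12+10 = 32
E–A–F–D–I–C: 3+7+2+13+8 = 33
E–A–B–I–C: 3+3+9+8 = 23
The minimum is 23 via E–A–B–I–C.

23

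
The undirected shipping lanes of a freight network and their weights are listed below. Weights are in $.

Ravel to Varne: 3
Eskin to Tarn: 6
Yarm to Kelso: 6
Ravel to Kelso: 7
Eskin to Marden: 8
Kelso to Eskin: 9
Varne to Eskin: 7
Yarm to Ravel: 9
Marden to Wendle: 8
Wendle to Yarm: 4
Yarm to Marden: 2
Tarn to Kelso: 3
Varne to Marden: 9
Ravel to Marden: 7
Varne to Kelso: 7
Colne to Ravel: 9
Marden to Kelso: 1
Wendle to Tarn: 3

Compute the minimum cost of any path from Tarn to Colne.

Shortest distances from Tarn:
Tarn: 0
Kelso: 3  (via Tarn)
Wendle: 3  (via Tarn)
Marden: 4  (via Kelso)
Yarm: 6  (via Marden)
Eskin: 6  (via Tarn)
Ravel: 10  (via Kelso)
Varne: 10  (via Kelso)
Colne: 19  (via Ravel)
Shortest route: Tarn–Kelso–Ravel–Colne = $19.

$19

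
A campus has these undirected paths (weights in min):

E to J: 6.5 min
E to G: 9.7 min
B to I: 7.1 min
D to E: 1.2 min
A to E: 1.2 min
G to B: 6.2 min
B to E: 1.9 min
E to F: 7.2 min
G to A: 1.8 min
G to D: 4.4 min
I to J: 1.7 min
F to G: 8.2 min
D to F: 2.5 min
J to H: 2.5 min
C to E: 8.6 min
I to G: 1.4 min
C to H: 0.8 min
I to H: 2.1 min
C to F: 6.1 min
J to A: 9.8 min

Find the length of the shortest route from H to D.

7.7 min

Settle nodes by increasing distance from H:
H: 0
C: 0.8  (via H)
I: 2.1  (via H)
J: 2.5  (via H)
G: 3.5  (via I)
A: 5.3  (via G)
E: 6.5  (via A)
F: 6.9  (via C)
D: 7.7  (via E)
Shortest route: H → I → G → A → E → D = 7.7 min.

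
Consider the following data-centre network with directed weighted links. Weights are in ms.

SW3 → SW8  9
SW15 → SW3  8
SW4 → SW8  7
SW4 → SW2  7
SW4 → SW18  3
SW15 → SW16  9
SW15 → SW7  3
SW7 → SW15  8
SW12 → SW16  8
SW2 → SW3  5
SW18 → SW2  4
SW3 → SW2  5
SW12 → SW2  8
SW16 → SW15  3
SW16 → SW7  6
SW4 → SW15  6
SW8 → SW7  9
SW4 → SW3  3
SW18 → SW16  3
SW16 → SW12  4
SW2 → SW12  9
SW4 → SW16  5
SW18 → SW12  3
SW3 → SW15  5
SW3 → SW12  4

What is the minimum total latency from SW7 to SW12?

Settle nodes by increasing distance from SW7:
SW7: 0
SW15: 8  (via SW7)
SW3: 16  (via SW15)
SW16: 17  (via SW15)
SW12: 20  (via SW3)
Shortest route: SW7–SW15–SW3–SW12 = 20 ms.

20 ms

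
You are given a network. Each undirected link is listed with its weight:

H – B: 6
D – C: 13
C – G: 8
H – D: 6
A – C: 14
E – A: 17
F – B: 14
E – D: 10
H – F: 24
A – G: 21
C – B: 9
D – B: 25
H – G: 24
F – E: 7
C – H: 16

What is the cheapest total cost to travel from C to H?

Enumerating some paths:
C - B - H: 9+6 = 15
C - H: 16 = 16
The minimum is 15 via C - B - H.

15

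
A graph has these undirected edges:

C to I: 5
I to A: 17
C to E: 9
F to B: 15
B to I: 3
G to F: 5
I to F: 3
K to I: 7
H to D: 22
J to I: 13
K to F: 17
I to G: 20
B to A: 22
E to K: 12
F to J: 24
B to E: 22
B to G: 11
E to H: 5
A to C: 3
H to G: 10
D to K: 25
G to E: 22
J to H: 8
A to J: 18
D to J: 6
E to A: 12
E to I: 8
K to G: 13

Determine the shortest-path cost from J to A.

18

Candidate routes:
J → I → C → A: 13+5+3 = 21
J → H → E → C → A: 8+5+9+3 = 25
J → H → E → A: 8+5+12 = 25
J → A: 18 = 18
Cheapest is J → A at 18.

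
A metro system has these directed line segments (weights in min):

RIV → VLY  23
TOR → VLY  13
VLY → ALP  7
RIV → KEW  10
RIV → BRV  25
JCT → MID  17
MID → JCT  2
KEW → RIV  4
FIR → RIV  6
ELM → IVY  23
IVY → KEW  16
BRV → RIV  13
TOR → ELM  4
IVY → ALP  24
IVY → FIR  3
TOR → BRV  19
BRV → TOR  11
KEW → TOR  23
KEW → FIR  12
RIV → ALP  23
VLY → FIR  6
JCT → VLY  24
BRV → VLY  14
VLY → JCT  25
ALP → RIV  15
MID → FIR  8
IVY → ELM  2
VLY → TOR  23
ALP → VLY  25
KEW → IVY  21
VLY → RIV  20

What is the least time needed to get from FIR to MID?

Running Dijkstra from FIR:
FIR: 0
RIV: 6  (via FIR)
KEW: 16  (via RIV)
ALP: 29  (via RIV)
VLY: 29  (via RIV)
BRV: 31  (via RIV)
IVY: 37  (via KEW)
TOR: 39  (via KEW)
ELM: 39  (via IVY)
JCT: 54  (via VLY)
MID: 71  (via JCT)
Shortest route: FIR → RIV → VLY → JCT → MID = 71 min.

71 min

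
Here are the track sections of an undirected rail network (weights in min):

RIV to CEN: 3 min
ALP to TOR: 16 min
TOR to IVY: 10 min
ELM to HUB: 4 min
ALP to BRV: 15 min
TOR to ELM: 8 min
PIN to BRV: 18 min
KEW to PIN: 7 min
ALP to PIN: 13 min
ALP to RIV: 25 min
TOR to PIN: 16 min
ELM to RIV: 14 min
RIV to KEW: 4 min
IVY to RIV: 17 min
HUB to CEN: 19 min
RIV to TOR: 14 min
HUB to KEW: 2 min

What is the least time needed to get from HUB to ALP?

22 min

Running Dijkstra from HUB:
HUB: 0
KEW: 2  (via HUB)
ELM: 4  (via HUB)
RIV: 6  (via KEW)
CEN: 9  (via RIV)
PIN: 9  (via KEW)
TOR: 12  (via ELM)
ALP: 22  (via PIN)
Shortest route: HUB–KEW–PIN–ALP = 22 min.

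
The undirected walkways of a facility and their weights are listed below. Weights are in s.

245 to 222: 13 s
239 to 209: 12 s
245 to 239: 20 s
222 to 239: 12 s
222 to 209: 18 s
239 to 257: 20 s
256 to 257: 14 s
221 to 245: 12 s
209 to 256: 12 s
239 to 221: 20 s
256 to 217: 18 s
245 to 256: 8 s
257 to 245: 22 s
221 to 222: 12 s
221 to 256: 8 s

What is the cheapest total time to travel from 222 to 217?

Enumerating some paths:
222 → 209 → 256 → 217: 18+12+18 = 48
222 → 221 → 256 → 217: 12+8+18 = 38
222 → 245 → 256 → 217: 13+8+18 = 39
Cheapest is 222 → 221 → 256 → 217 at 38 s.

38 s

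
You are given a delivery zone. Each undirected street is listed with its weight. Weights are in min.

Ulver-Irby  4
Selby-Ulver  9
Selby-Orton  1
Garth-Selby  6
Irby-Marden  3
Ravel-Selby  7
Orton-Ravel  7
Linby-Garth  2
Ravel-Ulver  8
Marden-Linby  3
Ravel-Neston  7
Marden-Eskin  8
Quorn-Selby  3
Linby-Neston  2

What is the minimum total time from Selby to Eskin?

19 min

Running Dijkstra from Selby:
Selby: 0
Orton: 1  (via Selby)
Quorn: 3  (via Selby)
Garth: 6  (via Selby)
Ravel: 7  (via Selby)
Linby: 8  (via Garth)
Ulver: 9  (via Selby)
Neston: 10  (via Linby)
Marden: 11  (via Linby)
Irby: 13  (via Ulver)
Eskin: 19  (via Marden)
Shortest route: Selby → Garth → Linby → Marden → Eskin = 19 min.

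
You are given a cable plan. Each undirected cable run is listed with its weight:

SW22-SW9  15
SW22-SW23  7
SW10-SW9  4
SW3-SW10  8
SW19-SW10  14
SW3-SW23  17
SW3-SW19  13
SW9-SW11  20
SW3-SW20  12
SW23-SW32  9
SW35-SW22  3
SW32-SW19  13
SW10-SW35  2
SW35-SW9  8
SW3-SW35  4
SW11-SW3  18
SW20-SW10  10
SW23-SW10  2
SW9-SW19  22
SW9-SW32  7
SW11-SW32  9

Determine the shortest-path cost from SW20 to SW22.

15

Enumerating some paths:
SW20 → SW10 → SW23 → SW22: 10+2+7 = 19
SW20 → SW3 → SW35 → SW22: 12+4+3 = 19
SW20 → SW10 → SW35 → SW22: 10+2+3 = 15
The minimum is 15 via SW20 → SW10 → SW35 → SW22.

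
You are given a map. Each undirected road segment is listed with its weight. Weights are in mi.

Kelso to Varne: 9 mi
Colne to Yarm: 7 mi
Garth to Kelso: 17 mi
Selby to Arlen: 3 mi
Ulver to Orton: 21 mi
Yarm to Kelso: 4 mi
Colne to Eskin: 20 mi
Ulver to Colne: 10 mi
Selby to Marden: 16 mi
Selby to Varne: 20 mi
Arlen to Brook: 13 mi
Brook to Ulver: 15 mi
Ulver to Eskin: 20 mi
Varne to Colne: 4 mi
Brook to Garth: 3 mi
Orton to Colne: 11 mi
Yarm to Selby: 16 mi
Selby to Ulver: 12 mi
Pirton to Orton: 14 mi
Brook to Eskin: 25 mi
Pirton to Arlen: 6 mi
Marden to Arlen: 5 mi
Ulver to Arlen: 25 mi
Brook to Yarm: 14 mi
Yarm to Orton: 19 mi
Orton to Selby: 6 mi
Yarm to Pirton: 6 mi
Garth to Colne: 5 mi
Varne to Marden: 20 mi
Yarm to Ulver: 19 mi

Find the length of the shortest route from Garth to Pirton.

18 mi

Enumerating some paths:
Garth → Brook → Arlen → Pirton: 3+13+6 = 22
Garth → Brook → Yarm → Pirton: 3+14+6 = 23
Garth → Colne → Yarm → Pirton: 5+7+6 = 18
The minimum is 18 mi via Garth → Colne → Yarm → Pirton.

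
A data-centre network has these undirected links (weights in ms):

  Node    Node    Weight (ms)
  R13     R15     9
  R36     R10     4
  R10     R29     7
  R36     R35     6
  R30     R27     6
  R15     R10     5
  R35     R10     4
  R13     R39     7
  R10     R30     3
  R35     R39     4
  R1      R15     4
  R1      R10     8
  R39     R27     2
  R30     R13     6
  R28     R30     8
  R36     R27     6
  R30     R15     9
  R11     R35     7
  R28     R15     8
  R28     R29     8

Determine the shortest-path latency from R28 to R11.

Shortest distances from R28:
R28: 0
R30: 8  (via R28)
R15: 8  (via R28)
R29: 8  (via R28)
R10: 11  (via R30)
R1: 12  (via R15)
R13: 14  (via R30)
R27: 14  (via R30)
R36: 15  (via R10)
R35: 15  (via R10)
R39: 16  (via R27)
R11: 22  (via R35)
Shortest route: R28–R30–R10–R35–R11 = 22 ms.

22 ms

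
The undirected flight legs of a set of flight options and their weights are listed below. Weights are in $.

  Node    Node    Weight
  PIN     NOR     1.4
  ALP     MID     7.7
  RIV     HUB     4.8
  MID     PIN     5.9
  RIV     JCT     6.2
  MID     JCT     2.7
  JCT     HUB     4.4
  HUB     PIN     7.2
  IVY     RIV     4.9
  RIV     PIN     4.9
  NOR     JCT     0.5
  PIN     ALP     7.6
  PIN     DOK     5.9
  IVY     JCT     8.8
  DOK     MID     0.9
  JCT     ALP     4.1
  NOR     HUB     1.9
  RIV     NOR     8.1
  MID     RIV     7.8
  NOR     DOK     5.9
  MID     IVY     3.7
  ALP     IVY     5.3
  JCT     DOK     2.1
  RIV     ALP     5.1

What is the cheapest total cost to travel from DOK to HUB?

Shortest distances from DOK:
DOK: 0
MID: 0.9  (via DOK)
JCT: 2.1  (via DOK)
NOR: 2.6  (via JCT)
PIN: 4  (via NOR)
HUB: 4.5  (via NOR)
Shortest route: DOK → JCT → NOR → HUB = $4.5.

$4.5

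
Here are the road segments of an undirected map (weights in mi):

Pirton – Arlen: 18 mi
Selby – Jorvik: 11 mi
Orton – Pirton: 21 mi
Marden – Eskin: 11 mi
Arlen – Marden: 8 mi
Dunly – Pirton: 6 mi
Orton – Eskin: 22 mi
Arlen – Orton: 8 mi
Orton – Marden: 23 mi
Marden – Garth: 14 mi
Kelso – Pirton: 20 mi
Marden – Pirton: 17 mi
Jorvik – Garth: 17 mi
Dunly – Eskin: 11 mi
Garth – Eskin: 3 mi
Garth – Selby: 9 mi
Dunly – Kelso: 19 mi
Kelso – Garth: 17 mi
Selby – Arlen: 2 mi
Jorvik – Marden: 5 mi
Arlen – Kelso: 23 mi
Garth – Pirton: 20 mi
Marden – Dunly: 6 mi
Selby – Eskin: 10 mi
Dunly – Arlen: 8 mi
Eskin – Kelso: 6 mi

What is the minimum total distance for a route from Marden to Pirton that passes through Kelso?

Best Marden to Kelso: Marden–Eskin–Kelso costing 17
Shortest Kelso→Pirton: Kelso–Pirton = 20
Total via Kelso: 17 + 20 = 37 mi.

37 mi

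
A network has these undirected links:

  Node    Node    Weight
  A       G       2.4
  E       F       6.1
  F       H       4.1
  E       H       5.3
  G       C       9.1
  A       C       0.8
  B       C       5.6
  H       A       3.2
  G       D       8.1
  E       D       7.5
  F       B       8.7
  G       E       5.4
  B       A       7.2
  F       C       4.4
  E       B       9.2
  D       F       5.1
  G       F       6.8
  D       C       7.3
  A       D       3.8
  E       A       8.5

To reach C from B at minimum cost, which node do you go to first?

C

Compare a few routes:
B - A - C: 7.2+0.8 = 8
B - C: 5.6 = 5.6
Cheapest is B - C at 5.6.
So from B the first move is to C.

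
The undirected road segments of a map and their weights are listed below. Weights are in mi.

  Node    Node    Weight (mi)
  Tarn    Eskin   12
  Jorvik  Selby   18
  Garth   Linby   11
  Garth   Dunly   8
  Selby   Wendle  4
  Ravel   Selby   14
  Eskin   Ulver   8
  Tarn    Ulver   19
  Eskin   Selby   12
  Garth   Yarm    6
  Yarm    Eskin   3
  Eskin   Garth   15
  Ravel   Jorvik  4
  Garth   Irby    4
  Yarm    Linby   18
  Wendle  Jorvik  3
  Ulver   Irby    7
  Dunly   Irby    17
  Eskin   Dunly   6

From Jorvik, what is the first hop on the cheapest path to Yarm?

Compare a few routes:
Jorvik–Ravel–Selby–Eskin–Yarm: 4+14+12+3 = 33
Jorvik–Selby–Eskin–Yarm: 18+12+3 = 33
Jorvik–Wendle–Selby–Eskin–Yarm: 3+4+12+3 = 22
The minimum is 22 mi via Jorvik–Wendle–Selby–Eskin–Yarm.
So from Jorvik the first move is to Wendle.

Wendle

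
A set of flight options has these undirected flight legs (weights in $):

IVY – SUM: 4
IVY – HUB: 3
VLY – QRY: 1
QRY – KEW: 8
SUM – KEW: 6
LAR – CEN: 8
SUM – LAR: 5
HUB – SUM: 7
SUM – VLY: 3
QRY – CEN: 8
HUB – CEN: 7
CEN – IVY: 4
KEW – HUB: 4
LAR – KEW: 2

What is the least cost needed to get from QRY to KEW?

$8

Enumerating some paths:
QRY - KEW: 8 = 8
QRY - VLY - SUM - KEW: 1+3+6 = 10
Cheapest is QRY - KEW at $8.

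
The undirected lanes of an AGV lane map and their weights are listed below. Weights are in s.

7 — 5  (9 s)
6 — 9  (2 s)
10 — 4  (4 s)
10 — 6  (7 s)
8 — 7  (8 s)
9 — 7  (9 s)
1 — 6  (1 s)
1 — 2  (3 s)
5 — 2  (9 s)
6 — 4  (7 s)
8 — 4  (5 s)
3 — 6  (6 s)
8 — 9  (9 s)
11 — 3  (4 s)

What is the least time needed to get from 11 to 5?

23 s

Enumerating some paths:
11–3–6–9–8–7–5: 4+6+2+9+8+9 = 38
11–3–6–1–2–5: 4+6+1+3+9 = 23
11–3–6–9–7–5: 4+6+2+9+9 = 30
Cheapest is 11–3–6–1–2–5 at 23 s.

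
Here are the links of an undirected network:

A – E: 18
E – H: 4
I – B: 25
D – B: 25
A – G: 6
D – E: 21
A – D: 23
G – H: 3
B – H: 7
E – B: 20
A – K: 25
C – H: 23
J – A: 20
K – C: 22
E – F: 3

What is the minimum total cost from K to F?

41

Enumerating some paths:
K–A–G–H–E–F: 25+6+3+4+3 = 41
K–A–E–F: 25+18+3 = 46
The minimum is 41 via K–A–G–H–E–F.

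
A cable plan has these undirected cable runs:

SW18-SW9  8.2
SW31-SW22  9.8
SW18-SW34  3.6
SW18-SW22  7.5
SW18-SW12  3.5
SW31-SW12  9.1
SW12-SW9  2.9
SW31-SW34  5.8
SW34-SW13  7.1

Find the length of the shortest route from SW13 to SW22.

18.2

Compare a few routes:
SW13 → SW34 → SW18 → SW22: 7.1+3.6+7.5 = 18.2
SW13 → SW34 → SW31 → SW22: 7.1+5.8+9.8 = 22.7
The minimum is 18.2 via SW13 → SW34 → SW18 → SW22.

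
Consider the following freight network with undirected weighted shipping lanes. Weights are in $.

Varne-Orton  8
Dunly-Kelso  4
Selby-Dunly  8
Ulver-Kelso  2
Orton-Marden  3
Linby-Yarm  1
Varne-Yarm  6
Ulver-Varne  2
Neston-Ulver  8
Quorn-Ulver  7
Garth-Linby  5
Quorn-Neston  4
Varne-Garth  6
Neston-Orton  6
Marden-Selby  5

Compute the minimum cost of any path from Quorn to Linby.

Settle nodes by increasing distance from Quorn:
Quorn: 0
Neston: 4  (via Quorn)
Ulver: 7  (via Quorn)
Kelso: 9  (via Ulver)
Varne: 9  (via Ulver)
Orton: 10  (via Neston)
Dunly: 13  (via Kelso)
Marden: 13  (via Orton)
Yarm: 15  (via Varne)
Garth: 15  (via Varne)
Linby: 16  (via Yarm)
Shortest route: Quorn → Ulver → Varne → Yarm → Linby = $16.

$16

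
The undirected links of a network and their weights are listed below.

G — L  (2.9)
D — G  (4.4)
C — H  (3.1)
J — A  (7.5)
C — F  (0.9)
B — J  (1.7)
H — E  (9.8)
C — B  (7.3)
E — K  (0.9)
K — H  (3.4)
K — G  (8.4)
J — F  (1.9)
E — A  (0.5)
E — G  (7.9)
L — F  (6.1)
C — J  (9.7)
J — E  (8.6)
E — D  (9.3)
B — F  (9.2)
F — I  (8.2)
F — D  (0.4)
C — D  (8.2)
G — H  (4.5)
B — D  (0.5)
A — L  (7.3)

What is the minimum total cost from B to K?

Enumerating some paths:
B - D - F - C - H - K: 0.5+0.4+0.9+3.1+3.4 = 8.3
B - J - A - E - K: 1.7+7.5+0.5+0.9 = 10.6
The minimum is 8.3 via B - D - F - C - H - K.

8.3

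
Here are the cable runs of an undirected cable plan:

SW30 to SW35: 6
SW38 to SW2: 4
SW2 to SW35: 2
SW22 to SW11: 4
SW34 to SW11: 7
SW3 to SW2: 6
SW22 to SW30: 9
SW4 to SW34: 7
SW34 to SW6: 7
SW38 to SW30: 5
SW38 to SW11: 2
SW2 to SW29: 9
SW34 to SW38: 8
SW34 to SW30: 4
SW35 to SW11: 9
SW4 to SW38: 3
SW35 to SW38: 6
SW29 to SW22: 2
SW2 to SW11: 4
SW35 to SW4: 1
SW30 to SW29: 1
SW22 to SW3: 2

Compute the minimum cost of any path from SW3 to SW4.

9

Enumerating some paths:
SW3–SW22–SW11–SW38–SW4: 2+4+2+3 = 11
SW3–SW2–SW35–SW4: 6+2+1 = 9
The minimum is 9 via SW3–SW2–SW35–SW4.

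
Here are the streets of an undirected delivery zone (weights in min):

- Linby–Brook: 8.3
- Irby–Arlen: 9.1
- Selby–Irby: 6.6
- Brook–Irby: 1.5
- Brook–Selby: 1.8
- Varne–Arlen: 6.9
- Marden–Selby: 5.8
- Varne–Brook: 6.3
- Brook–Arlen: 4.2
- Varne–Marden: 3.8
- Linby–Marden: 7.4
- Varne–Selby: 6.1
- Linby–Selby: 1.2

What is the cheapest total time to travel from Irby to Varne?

7.8 min

Candidate routes:
Irby - Brook - Varne: 1.5+6.3 = 7.8
Irby - Brook - Selby - Varne: 1.5+1.8+6.1 = 9.4
The minimum is 7.8 min via Irby - Brook - Varne.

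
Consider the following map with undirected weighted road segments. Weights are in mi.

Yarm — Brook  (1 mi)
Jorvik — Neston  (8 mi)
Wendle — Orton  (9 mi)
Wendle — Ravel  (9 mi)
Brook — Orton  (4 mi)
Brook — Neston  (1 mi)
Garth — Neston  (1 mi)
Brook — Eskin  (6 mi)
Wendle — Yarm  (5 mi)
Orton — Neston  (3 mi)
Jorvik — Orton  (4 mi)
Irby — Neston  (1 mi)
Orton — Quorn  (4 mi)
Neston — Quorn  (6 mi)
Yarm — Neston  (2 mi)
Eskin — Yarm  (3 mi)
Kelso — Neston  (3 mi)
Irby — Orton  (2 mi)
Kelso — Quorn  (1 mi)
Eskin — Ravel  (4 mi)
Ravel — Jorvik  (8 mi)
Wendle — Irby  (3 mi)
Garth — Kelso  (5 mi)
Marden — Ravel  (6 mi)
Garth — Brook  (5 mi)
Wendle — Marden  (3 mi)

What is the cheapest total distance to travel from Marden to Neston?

Settle nodes by increasing distance from Marden:
Marden: 0
Wendle: 3  (via Marden)
Ravel: 6  (via Marden)
Irby: 6  (via Wendle)
Neston: 7  (via Irby)
Shortest route: Marden–Wendle–Irby–Neston = 7 mi.

7 mi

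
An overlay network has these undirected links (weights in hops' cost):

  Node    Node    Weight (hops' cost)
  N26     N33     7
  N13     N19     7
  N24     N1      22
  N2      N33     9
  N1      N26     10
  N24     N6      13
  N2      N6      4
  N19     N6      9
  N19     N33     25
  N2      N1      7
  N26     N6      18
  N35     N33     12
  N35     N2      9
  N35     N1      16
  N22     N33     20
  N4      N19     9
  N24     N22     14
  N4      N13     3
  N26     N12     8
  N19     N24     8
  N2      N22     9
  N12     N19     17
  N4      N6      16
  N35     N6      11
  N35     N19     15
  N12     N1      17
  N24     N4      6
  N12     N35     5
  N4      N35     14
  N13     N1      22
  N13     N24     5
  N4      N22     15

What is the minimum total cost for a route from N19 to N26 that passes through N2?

29 hops' cost

Shortest N19→N2: N19 → N6 → N2 = 13
Best N2 to N26: N2 → N33 → N26 costing 16
Total via N2: 13 + 16 = 29 hops' cost.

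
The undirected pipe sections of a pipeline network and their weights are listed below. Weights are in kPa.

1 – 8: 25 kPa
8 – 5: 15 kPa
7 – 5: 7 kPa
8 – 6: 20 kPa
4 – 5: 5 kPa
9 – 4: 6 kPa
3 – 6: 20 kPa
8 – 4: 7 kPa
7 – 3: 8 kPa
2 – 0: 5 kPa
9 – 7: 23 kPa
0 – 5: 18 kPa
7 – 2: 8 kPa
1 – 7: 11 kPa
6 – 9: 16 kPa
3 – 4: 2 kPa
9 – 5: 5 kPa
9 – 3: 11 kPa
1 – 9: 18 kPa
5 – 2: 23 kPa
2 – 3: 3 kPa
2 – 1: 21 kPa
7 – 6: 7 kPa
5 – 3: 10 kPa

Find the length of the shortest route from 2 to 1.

19 kPa

Running Dijkstra from 2:
2: 0
3: 3  (via 2)
0: 5  (via 2)
4: 5  (via 3)
7: 8  (via 2)
5: 10  (via 4)
9: 11  (via 4)
8: 12  (via 4)
6: 15  (via 7)
1: 19  (via 7)
Shortest route: 2 → 7 → 1 = 19 kPa.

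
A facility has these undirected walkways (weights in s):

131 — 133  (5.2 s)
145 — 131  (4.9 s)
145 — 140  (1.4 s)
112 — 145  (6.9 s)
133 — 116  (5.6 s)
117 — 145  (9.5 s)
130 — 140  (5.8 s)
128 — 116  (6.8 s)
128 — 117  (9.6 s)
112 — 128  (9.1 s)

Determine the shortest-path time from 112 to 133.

17 s

Candidate routes:
112 → 145 → 117 → 128 → 116 → 133: 6.9+9.5+9.6+6.8+5.6 = 38.4
112 → 128 → 117 → 145 → 131 → 133: 9.1+9.6+9.5+4.9+5.2 = 38.3
112 → 145 → 131 → 133: 6.9+4.9+5.2 = 17
112 → 128 → 116 → 133: 9.1+6.8+5.6 = 21.5
Cheapest is 112 → 145 → 131 → 133 at 17 s.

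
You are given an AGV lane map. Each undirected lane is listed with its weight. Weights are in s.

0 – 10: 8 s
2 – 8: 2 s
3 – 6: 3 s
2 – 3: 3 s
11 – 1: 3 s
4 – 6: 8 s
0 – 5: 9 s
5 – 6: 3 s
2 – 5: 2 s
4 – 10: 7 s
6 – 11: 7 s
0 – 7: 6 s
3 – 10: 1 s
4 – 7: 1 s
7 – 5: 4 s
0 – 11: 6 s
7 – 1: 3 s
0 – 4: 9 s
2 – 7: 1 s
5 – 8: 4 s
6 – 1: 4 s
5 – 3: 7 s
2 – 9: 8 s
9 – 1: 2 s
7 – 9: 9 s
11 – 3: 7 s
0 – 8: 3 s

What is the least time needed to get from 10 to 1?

8 s

Shortest distances from 10:
10: 0
3: 1  (via 10)
2: 4  (via 3)
6: 4  (via 3)
7: 5  (via 2)
4: 6  (via 7)
5: 6  (via 2)
8: 6  (via 2)
0: 8  (via 10)
1: 8  (via 6)
Shortest route: 10 → 3 → 6 → 1 = 8 s.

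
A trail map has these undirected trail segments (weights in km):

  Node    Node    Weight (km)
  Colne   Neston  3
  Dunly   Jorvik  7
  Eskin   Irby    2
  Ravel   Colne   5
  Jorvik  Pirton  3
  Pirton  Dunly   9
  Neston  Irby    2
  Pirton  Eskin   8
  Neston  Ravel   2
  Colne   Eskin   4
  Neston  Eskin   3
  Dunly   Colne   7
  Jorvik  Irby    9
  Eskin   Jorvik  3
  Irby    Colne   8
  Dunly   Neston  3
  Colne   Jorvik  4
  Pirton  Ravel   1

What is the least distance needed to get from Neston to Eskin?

3 km

Enumerating some paths:
Neston–Eskin: 3 = 3
Neston–Colne–Eskin: 3+4 = 7
Neston–Irby–Eskin: 2+2 = 4
The minimum is 3 km via Neston–Eskin.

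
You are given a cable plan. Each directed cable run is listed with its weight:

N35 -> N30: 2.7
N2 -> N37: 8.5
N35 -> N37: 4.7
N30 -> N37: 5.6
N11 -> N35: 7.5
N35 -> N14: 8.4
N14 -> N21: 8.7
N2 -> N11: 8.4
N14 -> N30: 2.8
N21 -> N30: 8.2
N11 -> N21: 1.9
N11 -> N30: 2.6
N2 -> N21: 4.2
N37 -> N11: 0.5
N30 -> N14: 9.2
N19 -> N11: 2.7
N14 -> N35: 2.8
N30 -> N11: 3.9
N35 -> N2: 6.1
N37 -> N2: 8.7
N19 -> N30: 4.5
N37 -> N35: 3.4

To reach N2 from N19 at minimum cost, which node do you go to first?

N11

Enumerating some paths:
N19 - N11 - N35 - N2: 2.7+7.5+6.1 = 16.3
N19 - N30 - N37 - N2: 4.5+5.6+8.7 = 18.8
Cheapest is N19 - N11 - N35 - N2 at 16.3.
So from N19 the first move is to N11.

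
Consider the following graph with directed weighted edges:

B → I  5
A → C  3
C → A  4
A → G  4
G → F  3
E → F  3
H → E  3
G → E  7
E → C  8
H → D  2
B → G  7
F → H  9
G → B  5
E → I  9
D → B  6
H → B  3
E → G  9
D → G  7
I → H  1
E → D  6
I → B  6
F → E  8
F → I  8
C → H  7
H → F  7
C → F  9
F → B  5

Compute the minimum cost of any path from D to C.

22

Settle nodes by increasing distance from D:
D: 0
B: 6  (via D)
G: 7  (via D)
F: 10  (via G)
I: 11  (via B)
H: 12  (via I)
E: 14  (via G)
C: 22  (via E)
Shortest route: D → G → E → C = 22.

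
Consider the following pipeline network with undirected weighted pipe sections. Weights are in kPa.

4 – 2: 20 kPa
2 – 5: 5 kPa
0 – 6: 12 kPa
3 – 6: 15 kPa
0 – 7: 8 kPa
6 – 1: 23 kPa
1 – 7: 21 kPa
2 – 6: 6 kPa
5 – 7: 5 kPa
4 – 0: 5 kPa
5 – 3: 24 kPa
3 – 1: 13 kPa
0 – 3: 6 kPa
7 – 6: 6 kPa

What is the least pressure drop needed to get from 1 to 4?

Candidate routes:
1 → 7 → 0 → 4: 21+8+5 = 34
1 → 6 → 0 → 4: 23+12+5 = 40
1 → 3 → 0 → 4: 13+6+5 = 24
1 → 6 → 7 → 0 → 4: 23+6+8+5 = 42
Cheapest is 1 → 3 → 0 → 4 at 24 kPa.

24 kPa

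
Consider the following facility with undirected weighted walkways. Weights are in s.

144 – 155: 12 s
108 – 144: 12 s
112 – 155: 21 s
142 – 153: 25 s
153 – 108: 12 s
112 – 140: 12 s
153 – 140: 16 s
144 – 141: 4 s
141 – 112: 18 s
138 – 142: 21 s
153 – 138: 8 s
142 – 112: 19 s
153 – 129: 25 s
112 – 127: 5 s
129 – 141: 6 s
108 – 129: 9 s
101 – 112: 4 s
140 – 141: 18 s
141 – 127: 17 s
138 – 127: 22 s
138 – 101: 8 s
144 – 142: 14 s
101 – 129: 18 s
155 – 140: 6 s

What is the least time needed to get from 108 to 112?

31 s

Compare a few routes:
108 - 129 - 141 - 112: 9+6+18 = 33
108 - 153 - 138 - 101 - 112: 12+8+8+4 = 32
108 - 144 - 141 - 112: 12+4+18 = 34
108 - 129 - 101 - 112: 9+18+4 = 31
Cheapest is 108 - 129 - 101 - 112 at 31 s.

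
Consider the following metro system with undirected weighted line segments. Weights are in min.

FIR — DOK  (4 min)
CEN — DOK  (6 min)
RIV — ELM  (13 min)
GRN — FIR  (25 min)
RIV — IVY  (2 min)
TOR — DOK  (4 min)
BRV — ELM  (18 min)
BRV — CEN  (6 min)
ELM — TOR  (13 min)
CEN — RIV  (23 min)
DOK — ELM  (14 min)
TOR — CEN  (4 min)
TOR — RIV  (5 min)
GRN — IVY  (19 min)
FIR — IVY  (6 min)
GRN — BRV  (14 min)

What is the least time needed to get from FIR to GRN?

25 min

Enumerating some paths:
FIR–DOK–CEN–BRV–GRN: 4+6+6+14 = 30
FIR–GRN: 25 = 25
Cheapest is FIR–GRN at 25 min.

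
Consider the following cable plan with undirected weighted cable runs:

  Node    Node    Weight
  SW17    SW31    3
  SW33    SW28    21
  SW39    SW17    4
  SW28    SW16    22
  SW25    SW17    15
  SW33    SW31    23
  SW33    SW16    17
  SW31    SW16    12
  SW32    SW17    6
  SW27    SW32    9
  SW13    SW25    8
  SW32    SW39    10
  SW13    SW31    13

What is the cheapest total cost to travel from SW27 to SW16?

30

Compare a few routes:
SW27 - SW32 - SW17 - SW31 - SW33 - SW16: 9+6+3+23+17 = 58
SW27 - SW32 - SW39 - SW17 - SW31 - SW16: 9+10+4+3+12 = 38
SW27 - SW32 - SW17 - SW31 - SW16: 9+6+3+12 = 30
The minimum is 30 via SW27 - SW32 - SW17 - SW31 - SW16.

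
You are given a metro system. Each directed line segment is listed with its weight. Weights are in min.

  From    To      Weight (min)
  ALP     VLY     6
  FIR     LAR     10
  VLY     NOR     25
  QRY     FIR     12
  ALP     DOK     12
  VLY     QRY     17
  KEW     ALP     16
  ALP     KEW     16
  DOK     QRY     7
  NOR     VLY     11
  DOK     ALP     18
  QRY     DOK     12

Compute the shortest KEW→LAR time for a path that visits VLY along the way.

Shortest KEW→VLY: KEW–ALP–VLY = 22
Best VLY to LAR: VLY–QRY–FIR–LAR costing 39
Total via VLY: 22 + 39 = 61 min.

61 min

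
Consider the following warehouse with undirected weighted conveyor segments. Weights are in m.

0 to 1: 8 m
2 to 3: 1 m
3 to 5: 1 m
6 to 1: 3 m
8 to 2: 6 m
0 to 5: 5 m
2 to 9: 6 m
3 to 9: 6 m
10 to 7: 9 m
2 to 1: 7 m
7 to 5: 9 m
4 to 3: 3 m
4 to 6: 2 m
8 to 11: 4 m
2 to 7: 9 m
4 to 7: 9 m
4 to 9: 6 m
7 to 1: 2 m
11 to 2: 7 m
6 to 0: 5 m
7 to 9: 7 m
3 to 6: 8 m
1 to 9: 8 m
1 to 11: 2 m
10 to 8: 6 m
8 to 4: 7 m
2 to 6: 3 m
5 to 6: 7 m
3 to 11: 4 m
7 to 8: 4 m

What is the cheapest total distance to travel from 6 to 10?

14 m

Shortest distances from 6:
6: 0
4: 2  (via 6)
1: 3  (via 6)
2: 3  (via 6)
3: 4  (via 2)
0: 5  (via 6)
5: 5  (via 3)
7: 5  (via 1)
11: 5  (via 1)
9: 8  (via 4)
8: 9  (via 4)
10: 14  (via 7)
Shortest route: 6 → 1 → 7 → 10 = 14 m.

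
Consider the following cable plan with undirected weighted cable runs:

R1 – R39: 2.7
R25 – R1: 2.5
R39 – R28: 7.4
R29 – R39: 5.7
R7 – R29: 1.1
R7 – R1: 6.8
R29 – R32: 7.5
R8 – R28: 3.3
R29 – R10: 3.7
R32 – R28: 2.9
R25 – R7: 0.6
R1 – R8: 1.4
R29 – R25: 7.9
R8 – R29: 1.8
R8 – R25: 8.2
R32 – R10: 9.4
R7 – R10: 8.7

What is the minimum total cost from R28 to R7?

Enumerating some paths:
R28 → R32 → R29 → R7: 2.9+7.5+1.1 = 11.5
R28 → R8 → R1 → R25 → R7: 3.3+1.4+2.5+0.6 = 7.8
R28 → R8 → R29 → R7: 3.3+1.8+1.1 = 6.2
Cheapest is R28 → R8 → R29 → R7 at 6.2.

6.2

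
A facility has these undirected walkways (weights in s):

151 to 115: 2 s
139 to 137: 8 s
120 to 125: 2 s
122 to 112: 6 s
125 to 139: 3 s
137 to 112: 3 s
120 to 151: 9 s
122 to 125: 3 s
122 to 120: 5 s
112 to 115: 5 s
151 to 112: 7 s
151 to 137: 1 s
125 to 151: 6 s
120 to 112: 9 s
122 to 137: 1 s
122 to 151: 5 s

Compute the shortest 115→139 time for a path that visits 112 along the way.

15 s

Best 115 to 112: 115 → 112 costing 5
Best 112 to 139: 112 → 137 → 122 → 125 → 139 costing 10
Total via 112: 5 + 10 = 15 s.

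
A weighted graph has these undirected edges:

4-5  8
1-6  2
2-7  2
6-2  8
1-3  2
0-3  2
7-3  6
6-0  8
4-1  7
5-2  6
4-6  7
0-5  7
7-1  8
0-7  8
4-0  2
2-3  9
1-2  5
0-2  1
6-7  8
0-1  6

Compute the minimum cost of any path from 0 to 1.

4

Compare a few routes:
0 → 2 → 1: 1+5 = 6
0 → 3 → 1: 2+2 = 4
0 → 1: 6 = 6
The minimum is 4 via 0 → 3 → 1.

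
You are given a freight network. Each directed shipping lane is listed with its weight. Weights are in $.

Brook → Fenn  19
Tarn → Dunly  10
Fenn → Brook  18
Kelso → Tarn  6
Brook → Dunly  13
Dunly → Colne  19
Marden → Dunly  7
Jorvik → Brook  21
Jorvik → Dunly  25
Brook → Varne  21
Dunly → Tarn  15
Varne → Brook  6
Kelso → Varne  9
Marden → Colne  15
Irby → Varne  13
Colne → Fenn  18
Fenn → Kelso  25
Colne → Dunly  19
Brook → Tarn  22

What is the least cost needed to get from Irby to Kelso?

Running Dijkstra from Irby:
Irby: 0
Varne: 13  (via Irby)
Brook: 19  (via Varne)
Dunly: 32  (via Brook)
Fenn: 38  (via Brook)
Tarn: 41  (via Brook)
Colne: 51  (via Dunly)
Kelso: 63  (via Fenn)
Shortest route: Irby → Varne → Brook → Fenn → Kelso = $63.

$63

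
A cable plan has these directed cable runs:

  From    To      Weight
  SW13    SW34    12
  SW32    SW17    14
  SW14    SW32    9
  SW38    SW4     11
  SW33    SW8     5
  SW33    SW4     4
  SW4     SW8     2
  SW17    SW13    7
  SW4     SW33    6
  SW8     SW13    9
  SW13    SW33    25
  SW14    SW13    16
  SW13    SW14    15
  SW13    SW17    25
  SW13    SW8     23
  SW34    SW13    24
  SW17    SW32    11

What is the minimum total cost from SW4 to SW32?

35

Enumerating some paths:
SW4–SW33–SW8–SW13–SW14–SW32: 6+5+9+15+9 = 44
SW4–SW8–SW13–SW17–SW32: 2+9+25+11 = 47
SW4–SW8–SW13–SW14–SW32: 2+9+15+9 = 35
Cheapest is SW4–SW8–SW13–SW14–SW32 at 35.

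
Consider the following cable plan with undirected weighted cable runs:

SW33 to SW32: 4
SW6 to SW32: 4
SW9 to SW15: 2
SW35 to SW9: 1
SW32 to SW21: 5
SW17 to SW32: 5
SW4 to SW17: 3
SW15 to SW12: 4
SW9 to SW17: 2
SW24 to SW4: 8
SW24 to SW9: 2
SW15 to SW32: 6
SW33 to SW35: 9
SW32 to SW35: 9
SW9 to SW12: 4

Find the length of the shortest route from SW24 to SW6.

13

Compare a few routes:
SW24–SW9–SW17–SW32–SW6: 2+2+5+4 = 13
SW24–SW9–SW15–SW32–SW6: 2+2+6+4 = 14
SW24–SW9–SW35–SW32–SW6: 2+1+9+4 = 16
Cheapest is SW24–SW9–SW17–SW32–SW6 at 13.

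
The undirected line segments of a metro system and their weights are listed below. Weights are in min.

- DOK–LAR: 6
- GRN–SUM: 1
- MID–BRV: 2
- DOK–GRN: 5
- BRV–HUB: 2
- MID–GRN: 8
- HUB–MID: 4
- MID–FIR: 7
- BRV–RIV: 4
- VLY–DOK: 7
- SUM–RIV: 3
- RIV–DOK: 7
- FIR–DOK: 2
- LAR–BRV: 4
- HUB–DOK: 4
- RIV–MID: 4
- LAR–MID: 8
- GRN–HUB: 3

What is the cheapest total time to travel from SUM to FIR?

Compare a few routes:
SUM → GRN → DOK → FIR: 1+5+2 = 8
SUM → GRN → HUB → DOK → FIR: 1+3+4+2 = 10
SUM → RIV → DOK → FIR: 3+7+2 = 12
Cheapest is SUM → GRN → DOK → FIR at 8 min.

8 min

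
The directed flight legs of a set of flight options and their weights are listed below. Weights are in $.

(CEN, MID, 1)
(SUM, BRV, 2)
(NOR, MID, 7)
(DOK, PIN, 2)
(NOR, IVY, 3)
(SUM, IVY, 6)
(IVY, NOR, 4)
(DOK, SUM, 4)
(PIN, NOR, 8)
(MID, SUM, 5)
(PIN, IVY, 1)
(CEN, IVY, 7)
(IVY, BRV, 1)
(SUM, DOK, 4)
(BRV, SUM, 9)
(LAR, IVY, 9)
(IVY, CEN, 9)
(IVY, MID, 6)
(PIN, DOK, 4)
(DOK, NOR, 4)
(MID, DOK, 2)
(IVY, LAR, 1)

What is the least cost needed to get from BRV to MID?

Settle nodes by increasing distance from BRV:
BRV: 0
SUM: 9  (via BRV)
DOK: 13  (via SUM)
IVY: 15  (via SUM)
PIN: 15  (via DOK)
LAR: 16  (via IVY)
NOR: 17  (via DOK)
MID: 21  (via IVY)
Shortest route: BRV → SUM → IVY → MID = $21.

$21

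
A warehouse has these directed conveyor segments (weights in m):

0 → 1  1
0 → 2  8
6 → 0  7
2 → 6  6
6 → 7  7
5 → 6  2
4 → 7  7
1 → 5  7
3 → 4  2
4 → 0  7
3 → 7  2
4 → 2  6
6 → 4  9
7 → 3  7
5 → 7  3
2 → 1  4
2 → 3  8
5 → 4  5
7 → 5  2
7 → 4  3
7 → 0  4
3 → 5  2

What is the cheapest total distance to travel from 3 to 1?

7 m

Settle nodes by increasing distance from 3:
3: 0
4: 2  (via 3)
5: 2  (via 3)
7: 2  (via 3)
6: 4  (via 5)
0: 6  (via 7)
1: 7  (via 0)
Shortest route: 3 → 7 → 0 → 1 = 7 m.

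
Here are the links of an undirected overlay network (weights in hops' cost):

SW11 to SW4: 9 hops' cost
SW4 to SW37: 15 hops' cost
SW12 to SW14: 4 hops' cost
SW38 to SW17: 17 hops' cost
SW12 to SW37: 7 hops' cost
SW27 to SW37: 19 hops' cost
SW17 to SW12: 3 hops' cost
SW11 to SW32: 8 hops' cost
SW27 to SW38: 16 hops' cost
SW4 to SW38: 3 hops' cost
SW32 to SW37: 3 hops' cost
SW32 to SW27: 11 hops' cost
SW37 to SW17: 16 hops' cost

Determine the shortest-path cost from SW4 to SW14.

Shortest distances from SW4:
SW4: 0
SW38: 3  (via SW4)
SW11: 9  (via SW4)
SW37: 15  (via SW4)
SW32: 17  (via SW11)
SW27: 19  (via SW38)
SW17: 20  (via SW38)
SW12: 22  (via SW37)
SW14: 26  (via SW12)
Shortest route: SW4 → SW37 → SW12 → SW14 = 26 hops' cost.

26 hops' cost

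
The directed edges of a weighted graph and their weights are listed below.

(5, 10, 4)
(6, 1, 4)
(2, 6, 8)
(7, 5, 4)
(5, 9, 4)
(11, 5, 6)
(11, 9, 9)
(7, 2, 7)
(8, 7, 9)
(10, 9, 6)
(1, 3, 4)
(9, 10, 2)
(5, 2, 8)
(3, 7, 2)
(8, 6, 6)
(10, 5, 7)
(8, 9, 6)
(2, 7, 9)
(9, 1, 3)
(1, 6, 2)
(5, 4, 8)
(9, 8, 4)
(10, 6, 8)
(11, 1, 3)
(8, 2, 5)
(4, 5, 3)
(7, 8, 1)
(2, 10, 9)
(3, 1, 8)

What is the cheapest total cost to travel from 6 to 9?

17

Settle nodes by increasing distance from 6:
6: 0
1: 4  (via 6)
3: 8  (via 1)
7: 10  (via 3)
8: 11  (via 7)
5: 14  (via 7)
2: 16  (via 8)
9: 17  (via 8)
Shortest route: 6–1–3–7–8–9 = 17.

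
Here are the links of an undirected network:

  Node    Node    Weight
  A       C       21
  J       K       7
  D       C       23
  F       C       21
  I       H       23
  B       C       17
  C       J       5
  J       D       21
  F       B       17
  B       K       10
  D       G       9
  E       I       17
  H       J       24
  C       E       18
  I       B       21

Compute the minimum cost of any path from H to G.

Shortest distances from H:
H: 0
I: 23  (via H)
J: 24  (via H)
C: 29  (via J)
K: 31  (via J)
E: 40  (via I)
B: 41  (via K)
D: 45  (via J)
A: 50  (via C)
F: 50  (via C)
G: 54  (via D)
Shortest route: H–J–D–G = 54.

54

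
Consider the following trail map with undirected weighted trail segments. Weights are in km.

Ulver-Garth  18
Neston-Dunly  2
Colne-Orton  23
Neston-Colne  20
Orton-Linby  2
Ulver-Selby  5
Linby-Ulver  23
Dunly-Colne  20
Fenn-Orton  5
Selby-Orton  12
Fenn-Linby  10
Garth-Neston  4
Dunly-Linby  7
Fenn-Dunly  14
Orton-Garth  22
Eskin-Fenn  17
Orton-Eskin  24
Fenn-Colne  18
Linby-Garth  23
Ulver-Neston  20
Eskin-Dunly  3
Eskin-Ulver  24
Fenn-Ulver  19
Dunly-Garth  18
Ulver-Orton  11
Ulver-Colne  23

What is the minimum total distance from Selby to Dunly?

Candidate routes:
Selby - Ulver - Neston - Dunly: 5+20+2 = 27
Selby - Ulver - Orton - Linby - Dunly: 5+11+2+7 = 25
Selby - Orton - Linby - Dunly: 12+2+7 = 21
Cheapest is Selby - Orton - Linby - Dunly at 21 km.

21 km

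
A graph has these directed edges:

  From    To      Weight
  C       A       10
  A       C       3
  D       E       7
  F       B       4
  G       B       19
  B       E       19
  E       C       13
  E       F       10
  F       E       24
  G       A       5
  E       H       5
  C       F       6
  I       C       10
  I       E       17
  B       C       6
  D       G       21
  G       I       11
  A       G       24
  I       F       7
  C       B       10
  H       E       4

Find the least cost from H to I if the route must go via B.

Best H to B: H → E → F → B costing 18
Shortest B→I: B → C → A → G → I = 51
Total via B: 18 + 51 = 69.

69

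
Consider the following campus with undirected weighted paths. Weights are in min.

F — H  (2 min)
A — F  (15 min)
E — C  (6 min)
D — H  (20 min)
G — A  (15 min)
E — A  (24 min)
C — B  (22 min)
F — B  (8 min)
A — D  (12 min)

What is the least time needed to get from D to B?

30 min

Compare a few routes:
D - H - F - B: 20+2+8 = 30
D - A - F - B: 12+15+8 = 35
The minimum is 30 min via D - H - F - B.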